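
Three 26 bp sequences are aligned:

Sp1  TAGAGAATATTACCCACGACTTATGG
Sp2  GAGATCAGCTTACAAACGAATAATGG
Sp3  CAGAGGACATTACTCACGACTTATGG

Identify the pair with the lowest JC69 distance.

Sp1 and Sp3

Sp1–Sp2: 9/26 differ, p = 0.346, d = 0.464.
Sp1–Sp3: 4/26 differ, p = 0.154, d = 0.172.
Sp2–Sp3: 9/26 differ, p = 0.346, d = 0.464.
The smallest distance is between Sp1 and Sp3.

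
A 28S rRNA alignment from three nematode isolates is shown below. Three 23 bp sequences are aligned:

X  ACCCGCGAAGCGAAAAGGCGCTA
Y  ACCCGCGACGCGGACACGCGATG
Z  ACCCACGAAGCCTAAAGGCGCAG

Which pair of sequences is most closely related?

X–Y: 6/23 differ, p = 0.261, d = 0.321.
X–Z: 5/23 differ, p = 0.217, d = 0.257.
Y–Z: 8/23 differ, p = 0.348, d = 0.467.
The smallest distance is between X and Z.

X and Z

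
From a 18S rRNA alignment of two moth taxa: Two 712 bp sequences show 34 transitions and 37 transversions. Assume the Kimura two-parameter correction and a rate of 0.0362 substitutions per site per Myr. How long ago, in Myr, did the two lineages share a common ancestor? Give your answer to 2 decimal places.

1.48

P = 34/712 ≈ 0.047753 and Q = 37/712 ≈ 0.051966.
Under the Kimura two-parameter model, d = −½ ln(1 − 2P − Q) − ¼ ln(1 − 2Q).
1 − 2P − Q = 0.852528, giving −½ ln(0.852528) = 0.079775.
1 − 2Q = 0.896068, giving −¼ ln(0.896068) = 0.027435.
d = 0.079775 + 0.027435 = 0.107210.
Under a molecular clock d = 2μt, so t = d/(2μ) = 0.107210 / (2 × 0.0362) = 1.48 Myr.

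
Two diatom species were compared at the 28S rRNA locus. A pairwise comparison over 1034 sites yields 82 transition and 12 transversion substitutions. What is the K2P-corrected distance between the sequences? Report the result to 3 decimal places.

0.099

P = 82/1034 ≈ 0.079304 and Q = 12/1034 ≈ 0.011605.
Under the Kimura two-parameter model, d = −½ ln(1 − 2P − Q) − ¼ ln(1 − 2Q).
1 − 2P − Q = 0.829787, giving −½ ln(0.829787) = 0.093293.
1 − 2Q = 0.97679, giving −¼ ln(0.97679) = 0.005871.
d = 0.093293 + 0.005871 = 0.099164.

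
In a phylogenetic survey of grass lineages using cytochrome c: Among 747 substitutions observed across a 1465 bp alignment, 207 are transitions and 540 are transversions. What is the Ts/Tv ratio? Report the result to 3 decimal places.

0.383

R = 207/540 = 0.383333… ≈ 0.383 (to 3 d.p.).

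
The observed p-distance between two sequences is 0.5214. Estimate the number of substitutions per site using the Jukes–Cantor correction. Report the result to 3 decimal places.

0.891

d = −(3/4) ln(1 − 4p/3) = −0.75 ln(1 − 0.6952) = −0.75 ln(0.3048)
  = −0.75 × (-1.188099) = 0.891074 substitutions/site.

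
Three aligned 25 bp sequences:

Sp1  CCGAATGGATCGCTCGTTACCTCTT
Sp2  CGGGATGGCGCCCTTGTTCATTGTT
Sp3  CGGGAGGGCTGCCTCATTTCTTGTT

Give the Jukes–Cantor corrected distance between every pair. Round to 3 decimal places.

d(Sp1,Sp2) = 0.572, d(Sp1,Sp3) = 0.572, d(Sp2,Sp3) = 0.351

Sp1–Sp2: 10/25 sites differ → p = 0.4, d = −0.75 ln(1 − 0.533333) = 0.571605 ≈ 0.572.
Sp1–Sp3: 10/25 sites differ → p = 0.4, d = −0.75 ln(1 − 0.533333) = 0.571605 ≈ 0.572.
Sp2–Sp3: 7/25 sites differ → p = 0.28, d = −0.75 ln(1 − 0.373333) = 0.350505 ≈ 0.351.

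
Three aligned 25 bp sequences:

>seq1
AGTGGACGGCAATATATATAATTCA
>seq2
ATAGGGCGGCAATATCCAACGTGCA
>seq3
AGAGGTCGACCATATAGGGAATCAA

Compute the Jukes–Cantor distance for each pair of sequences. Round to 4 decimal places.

d(seq1,seq2) = 0.4904, d(seq1,seq3) = 0.4904, d(seq2,seq3) = 0.7662

seq1–seq2: 9/25 sites differ → p = 0.36, d = −0.75 ln(1 − 0.48) = 0.490445 ≈ 0.4904.
seq1–seq3: 9/25 sites differ → p = 0.36, d = −0.75 ln(1 − 0.48) = 0.490445 ≈ 0.4904.
seq2–seq3: 12/25 sites differ → p = 0.48, d = −0.75 ln(1 − 0.64) = 0.766238 ≈ 0.7662.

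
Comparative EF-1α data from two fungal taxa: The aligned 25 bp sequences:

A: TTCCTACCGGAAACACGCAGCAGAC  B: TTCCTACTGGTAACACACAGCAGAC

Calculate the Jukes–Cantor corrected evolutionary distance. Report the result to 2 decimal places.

The sequences differ at 3 of 25 sites (8, 11, 17), so p = 3/25 = 0.12.
d = −(3/4) ln(1 − 4p/3) = −0.75 ln(1 − 0.16) = −0.75 ln(0.84)
  = −0.75 × (-0.174353) = 0.130765 substitutions/site.

0.13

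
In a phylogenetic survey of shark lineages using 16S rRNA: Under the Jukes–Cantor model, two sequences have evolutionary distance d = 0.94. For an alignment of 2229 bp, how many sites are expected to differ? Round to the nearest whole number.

1194

Invert JC69: p = (3/4)(1 − e^(−4d/3)) = 0.75 × (1 − e^(-1.253333)) = 0.75 × (1 − 0.285551) = 0.535837.
Expected differing sites = pL ≈ 0.535837 × 2229 = 1194.380673 ≈ 1194.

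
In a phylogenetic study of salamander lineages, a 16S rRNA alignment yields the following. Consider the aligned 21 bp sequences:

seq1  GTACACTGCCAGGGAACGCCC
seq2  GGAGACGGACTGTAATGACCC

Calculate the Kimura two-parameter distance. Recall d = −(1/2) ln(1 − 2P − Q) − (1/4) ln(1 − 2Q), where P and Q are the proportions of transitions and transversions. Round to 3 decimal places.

0.782

Of 21 sites, 2 differences are transitions and 8 are transversions, so P = 2/21 ≈ 0.095238 and Q = 8/21 ≈ 0.380952.
Under the Kimura two-parameter model, d = −½ ln(1 − 2P − Q) − ¼ ln(1 − 2Q).
1 − 2P − Q = 0.428572, giving −½ ln(0.428572) = 0.423648.
1 − 2Q = 0.238096, giving −¼ ln(0.238096) = 0.358770.
d = 0.423648 + 0.358770 = 0.782418.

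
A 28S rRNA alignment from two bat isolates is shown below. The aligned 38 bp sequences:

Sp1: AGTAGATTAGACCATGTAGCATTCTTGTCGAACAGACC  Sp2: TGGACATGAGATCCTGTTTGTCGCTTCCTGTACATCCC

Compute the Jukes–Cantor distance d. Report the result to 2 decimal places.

The sequences differ at 18 of 38 sites, so p = 18/38 ≈ 0.473684.
d = −(3/4) ln(1 − 4p/3) = −0.75 ln(1 − 0.631579) = −0.75 ln(0.368421)
  = −0.75 × (-0.998529) = 0.748897 substitutions/site.

0.75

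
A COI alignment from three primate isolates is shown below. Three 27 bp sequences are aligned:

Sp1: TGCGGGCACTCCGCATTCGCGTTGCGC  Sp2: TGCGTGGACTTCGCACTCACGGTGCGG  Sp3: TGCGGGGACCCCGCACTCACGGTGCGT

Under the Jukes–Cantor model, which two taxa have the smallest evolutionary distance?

Sp2 and Sp3

Sp1–Sp2: 7/27 differ, p = 0.259, d = 0.318.
Sp1–Sp3: 6/27 differ, p = 0.222, d = 0.264.
Sp2–Sp3: 4/27 differ, p = 0.148, d = 0.165.
The smallest distance is between Sp2 and Sp3.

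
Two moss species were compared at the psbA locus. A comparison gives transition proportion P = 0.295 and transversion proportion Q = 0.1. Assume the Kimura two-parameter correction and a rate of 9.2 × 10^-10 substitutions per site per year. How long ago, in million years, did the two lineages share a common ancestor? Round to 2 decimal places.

Under the Kimura two-parameter model, d = −½ ln(1 − 2P − Q) − ¼ ln(1 − 2Q).
1 − 2P − Q = 0.31, giving −½ ln(0.31) = 0.585591.
1 − 2Q = 0.8, giving −¼ ln(0.8) = 0.055786.
d = 0.585591 + 0.055786 = 0.641377.
Under a molecular clock d = 2μt, so t = d/(2μ) = 0.641377 / (2 × 9.2 × 10^-10) = 348.57 million years.

348.57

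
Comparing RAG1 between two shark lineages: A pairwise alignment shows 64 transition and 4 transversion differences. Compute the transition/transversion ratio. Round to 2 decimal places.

16.00

R = 64/4 = 16.00.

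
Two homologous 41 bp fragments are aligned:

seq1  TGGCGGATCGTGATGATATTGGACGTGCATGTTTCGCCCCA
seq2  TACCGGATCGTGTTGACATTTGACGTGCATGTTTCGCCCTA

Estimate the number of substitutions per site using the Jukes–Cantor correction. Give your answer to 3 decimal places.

The sequences differ at 6 of 41 sites (2, 3, 13, 17, 21, 40), so p = 6/41 ≈ 0.146341.
d = −(3/4) ln(1 − 4p/3) = −0.75 ln(1 − 0.195121) = −0.75 ln(0.804879)
  = −0.75 × (-0.217063) = 0.162797 substitutions/site.

0.163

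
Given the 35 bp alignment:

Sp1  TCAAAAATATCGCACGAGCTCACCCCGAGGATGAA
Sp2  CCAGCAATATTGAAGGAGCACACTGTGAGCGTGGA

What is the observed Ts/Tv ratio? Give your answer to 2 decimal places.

1.17

Transitions are A↔G and C↔T; transversions are all other mismatches.
Transitions: 7. Transversions: 6.
R = 7/6 = 1.166666… ≈ 1.17 (to 2 d.p.).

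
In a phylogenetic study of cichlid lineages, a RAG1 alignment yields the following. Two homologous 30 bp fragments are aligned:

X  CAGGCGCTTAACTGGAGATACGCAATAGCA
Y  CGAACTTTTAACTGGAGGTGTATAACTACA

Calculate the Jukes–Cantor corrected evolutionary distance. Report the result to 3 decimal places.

0.647

The sequences differ at 13 of 30 sites, so p = 13/30 ≈ 0.433333.
d = −(3/4) ln(1 − 4p/3) = −0.75 ln(1 − 0.577777) = −0.75 ln(0.422223)
  = −0.75 × (-0.862222) = 0.646667 substitutions/site.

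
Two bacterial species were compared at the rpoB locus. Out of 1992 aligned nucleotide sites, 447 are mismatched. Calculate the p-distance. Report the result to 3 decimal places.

p = 447/1992 = 0.224397… ≈ 0.224 (to 3 d.p.).

0.224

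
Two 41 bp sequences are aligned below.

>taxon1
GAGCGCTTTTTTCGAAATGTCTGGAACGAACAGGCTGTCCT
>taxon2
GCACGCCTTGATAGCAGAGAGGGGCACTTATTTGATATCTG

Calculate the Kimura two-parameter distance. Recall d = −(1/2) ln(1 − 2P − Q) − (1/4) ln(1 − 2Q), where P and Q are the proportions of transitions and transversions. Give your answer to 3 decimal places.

0.953

Of 41 sites, 6 differences are transitions and 16 are transversions, so P = 6/41 ≈ 0.146341 and Q = 16/41 ≈ 0.390244.
Under the Kimura two-parameter model, d = −½ ln(1 − 2P − Q) − ¼ ln(1 − 2Q).
1 − 2P − Q = 0.317074, giving −½ ln(0.317074) = 0.574310.
1 − 2Q = 0.219512, giving −¼ ln(0.219512) = 0.379087.
d = 0.574310 + 0.379087 = 0.953397.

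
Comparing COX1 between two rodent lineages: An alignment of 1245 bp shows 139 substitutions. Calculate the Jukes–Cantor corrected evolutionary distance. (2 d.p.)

0.12

p = 139/1245 ≈ 0.111647.
d = −(3/4) ln(1 − 4p/3) = −0.75 ln(1 − 0.148863) = −0.75 ln(0.851137)
  = −0.75 × (-0.161182) = 0.120887 substitutions/site.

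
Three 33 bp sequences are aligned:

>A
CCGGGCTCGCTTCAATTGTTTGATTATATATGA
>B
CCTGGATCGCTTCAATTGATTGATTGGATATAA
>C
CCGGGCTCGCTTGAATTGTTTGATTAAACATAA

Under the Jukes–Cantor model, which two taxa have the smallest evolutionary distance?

A and C

A–B: 6/33 differ, p = 0.182, d = 0.208.
A–C: 4/33 differ, p = 0.121, d = 0.132.
B–C: 7/33 differ, p = 0.212, d = 0.249.
The smallest distance is between A and C.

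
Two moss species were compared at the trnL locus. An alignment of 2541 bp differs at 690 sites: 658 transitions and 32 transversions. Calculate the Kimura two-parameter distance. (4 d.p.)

P = 658/2541 ≈ 0.258953 and Q = 32/2541 ≈ 0.012593.
Under the Kimura two-parameter model, d = −½ ln(1 − 2P − Q) − ¼ ln(1 − 2Q).
1 − 2P − Q = 0.469501, giving −½ ln(0.469501) = 0.378042.
1 − 2Q = 0.974814, giving −¼ ln(0.974814) = 0.006377.
d = 0.378042 + 0.006377 = 0.384419.

0.3844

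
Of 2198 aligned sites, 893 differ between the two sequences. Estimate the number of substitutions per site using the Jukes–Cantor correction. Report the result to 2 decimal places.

0.59

p = 893/2198 ≈ 0.406278.
d = −(3/4) ln(1 − 4p/3) = −0.75 ln(1 − 0.541704) = −0.75 ln(0.458296)
  = −0.75 × (-0.780240) = 0.585180 substitutions/site.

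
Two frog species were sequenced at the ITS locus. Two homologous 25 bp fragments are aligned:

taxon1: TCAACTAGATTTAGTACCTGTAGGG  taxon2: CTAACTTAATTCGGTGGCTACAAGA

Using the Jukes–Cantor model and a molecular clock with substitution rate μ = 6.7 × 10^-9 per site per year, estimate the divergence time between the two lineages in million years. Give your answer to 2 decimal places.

The sequences differ at 12 of 25 sites, so p = 12/25 = 0.48.
d = −(3/4) ln(1 − 4p/3) = −0.75 ln(1 − 0.64) = −0.75 ln(0.36)
  = −0.75 × (-1.021651) = 0.766238 substitutions/site.
Under a molecular clock d = 2μt, so t = d/(2μ) = 0.766238 / (2 × 6.7 × 10^-9) = 57.18 million years.

57.18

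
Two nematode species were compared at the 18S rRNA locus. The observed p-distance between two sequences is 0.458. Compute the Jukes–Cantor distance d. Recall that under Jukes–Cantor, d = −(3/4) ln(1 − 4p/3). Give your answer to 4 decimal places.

0.7075

d = −(3/4) ln(1 − 4p/3) = −0.75 ln(1 − 0.610667) = −0.75 ln(0.389333)
  = −0.75 × (-0.943320) = 0.707490 substitutions/site.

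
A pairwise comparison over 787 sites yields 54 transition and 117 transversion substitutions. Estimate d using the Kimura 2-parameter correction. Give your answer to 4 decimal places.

P = 54/787 ≈ 0.068615 and Q = 117/787 ≈ 0.148666.
Under the Kimura two-parameter model, d = −½ ln(1 − 2P − Q) − ¼ ln(1 − 2Q).
1 − 2P − Q = 0.714104, giving −½ ln(0.714104) = 0.168363.
1 − 2Q = 0.702668, giving −¼ ln(0.702668) = 0.088218.
d = 0.168363 + 0.088218 = 0.256581.

0.2566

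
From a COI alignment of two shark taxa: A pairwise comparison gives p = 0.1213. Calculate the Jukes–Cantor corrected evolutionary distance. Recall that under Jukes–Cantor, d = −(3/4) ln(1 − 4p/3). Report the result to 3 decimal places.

d = −(3/4) ln(1 − 4p/3) = −0.75 ln(1 − 0.161733) = −0.75 ln(0.838267)
  = −0.75 × (-0.176419) = 0.132314 substitutions/site.

0.132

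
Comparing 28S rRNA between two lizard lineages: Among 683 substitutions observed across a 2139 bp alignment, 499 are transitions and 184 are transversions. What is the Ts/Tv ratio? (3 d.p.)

R = 499/184 = 2.711956… ≈ 2.712 (to 3 d.p.).

2.712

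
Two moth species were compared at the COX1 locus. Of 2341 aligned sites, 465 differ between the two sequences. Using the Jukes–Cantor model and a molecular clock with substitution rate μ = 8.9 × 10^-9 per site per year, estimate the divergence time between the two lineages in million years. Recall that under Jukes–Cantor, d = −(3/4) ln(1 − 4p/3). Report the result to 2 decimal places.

p = 465/2341 ≈ 0.198633.
d = −(3/4) ln(1 − 4p/3) = −0.75 ln(1 − 0.264844) = −0.75 ln(0.735156)
  = −0.75 × (-0.307673) = 0.230755 substitutions/site.
Under a molecular clock d = 2μt, so t = d/(2μ) = 0.230755 / (2 × 8.9 × 10^-9) = 12.96 million years.

12.96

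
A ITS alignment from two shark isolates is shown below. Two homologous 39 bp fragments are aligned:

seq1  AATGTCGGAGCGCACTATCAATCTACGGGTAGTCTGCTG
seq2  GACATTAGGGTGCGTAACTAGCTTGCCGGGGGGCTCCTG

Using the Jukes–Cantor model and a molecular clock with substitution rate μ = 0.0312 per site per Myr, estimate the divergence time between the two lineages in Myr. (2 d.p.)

15.21

The sequences differ at 21 of 39 sites, so p = 21/39 ≈ 0.538462.
d = −(3/4) ln(1 − 4p/3) = −0.75 ln(1 − 0.717949) = −0.75 ln(0.282051)
  = −0.75 × (-1.265667) = 0.949250 substitutions/site.
Under a molecular clock d = 2μt, so t = d/(2μ) = 0.949250 / (2 × 0.0312) = 15.21 Myr.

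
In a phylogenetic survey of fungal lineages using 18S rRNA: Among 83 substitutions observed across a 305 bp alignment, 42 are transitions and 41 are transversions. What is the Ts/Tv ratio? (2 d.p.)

1.02

R = 42/41 = 1.024390… ≈ 1.02 (to 2 d.p.).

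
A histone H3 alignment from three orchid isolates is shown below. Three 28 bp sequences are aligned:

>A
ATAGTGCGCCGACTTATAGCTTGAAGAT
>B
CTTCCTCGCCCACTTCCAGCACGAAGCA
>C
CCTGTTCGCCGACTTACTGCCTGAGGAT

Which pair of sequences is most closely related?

A–B: 12/28 differ, p = 0.429, d = 0.635.
A–C: 8/28 differ, p = 0.286, d = 0.360.
B–C: 11/28 differ, p = 0.393, d = 0.556.
The smallest distance is between A and C.

A and C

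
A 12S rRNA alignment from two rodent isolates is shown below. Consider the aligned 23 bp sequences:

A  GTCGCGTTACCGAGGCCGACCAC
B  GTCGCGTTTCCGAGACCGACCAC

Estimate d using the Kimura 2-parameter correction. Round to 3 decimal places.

0.093

Of 23 sites, 1 differences are transitions and 1 are transversions, so P = 1/23 ≈ 0.043478 and Q = 1/23 ≈ 0.043478.
Under the Kimura two-parameter model, d = −½ ln(1 − 2P − Q) − ¼ ln(1 − 2Q).
1 − 2P − Q = 0.869566, giving −½ ln(0.869566) = 0.069881.
1 − 2Q = 0.913044, giving −¼ ln(0.913044) = 0.022743.
d = 0.069881 + 0.022743 = 0.092624.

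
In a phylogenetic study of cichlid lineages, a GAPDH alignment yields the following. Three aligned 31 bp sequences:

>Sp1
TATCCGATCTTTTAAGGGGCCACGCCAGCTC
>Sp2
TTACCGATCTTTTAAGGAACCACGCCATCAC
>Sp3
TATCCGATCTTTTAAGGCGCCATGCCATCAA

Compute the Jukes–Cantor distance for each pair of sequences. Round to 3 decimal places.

Sp1–Sp2: 6/31 sites differ → p ≈ 0.193548, d = −0.75 ln(1 − 0.258064) = 0.223869 ≈ 0.224.
Sp1–Sp3: 5/31 sites differ → p ≈ 0.16129, d = −0.75 ln(1 − 0.215053) = 0.181604 ≈ 0.182.
Sp2–Sp3: 6/31 sites differ → p ≈ 0.193548, d = −0.75 ln(1 − 0.258064) = 0.223869 ≈ 0.224.

d(Sp1,Sp2) = 0.224, d(Sp1,Sp3) = 0.182, d(Sp2,Sp3) = 0.224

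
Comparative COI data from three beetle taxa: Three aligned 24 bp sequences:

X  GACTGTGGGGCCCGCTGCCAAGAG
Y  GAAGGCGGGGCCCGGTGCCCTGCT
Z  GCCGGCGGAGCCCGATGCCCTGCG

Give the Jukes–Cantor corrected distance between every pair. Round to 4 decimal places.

d(X,Y) = 0.4408, d(X,Z) = 0.4408, d(Y,Z) = 0.2441

X–Y: 8/24 sites differ → p ≈ 0.333333, d = −0.75 ln(1 − 0.444444) = 0.440839 ≈ 0.4408.
X–Z: 8/24 sites differ → p ≈ 0.333333, d = −0.75 ln(1 − 0.444444) = 0.440839 ≈ 0.4408.
Y–Z: 5/24 sites differ → p ≈ 0.208333, d = −0.75 ln(1 − 0.277777) = 0.244066 ≈ 0.2441.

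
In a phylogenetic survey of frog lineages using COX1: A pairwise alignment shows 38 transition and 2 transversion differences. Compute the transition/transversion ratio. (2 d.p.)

19.00

R = 38/2 = 19.00.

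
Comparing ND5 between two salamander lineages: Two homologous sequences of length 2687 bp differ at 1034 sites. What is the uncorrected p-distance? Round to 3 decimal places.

p = 1034/2687 = 0.384815… ≈ 0.385 (to 3 d.p.).

0.385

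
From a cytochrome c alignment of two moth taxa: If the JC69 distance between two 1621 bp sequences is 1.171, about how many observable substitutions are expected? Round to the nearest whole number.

961

Invert JC69: p = (3/4)(1 − e^(−4d/3)) = 0.75 × (1 − e^(-1.561333)) = 0.75 × (1 − 0.209856) = 0.592608.
Expected differing sites = pL ≈ 0.592608 × 1621 = 960.617568 ≈ 961.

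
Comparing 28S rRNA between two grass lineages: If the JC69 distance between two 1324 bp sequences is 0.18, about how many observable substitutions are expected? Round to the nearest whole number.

212

Invert JC69: p = (3/4)(1 − e^(−4d/3)) = 0.75 × (1 − e^(-0.24)) = 0.75 × (1 − 0.786628) = 0.160029.
Expected differing sites = pL ≈ 0.160029 × 1324 = 211.878396 ≈ 212.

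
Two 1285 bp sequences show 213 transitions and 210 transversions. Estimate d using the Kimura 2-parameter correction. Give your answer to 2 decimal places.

P = 213/1285 ≈ 0.165759 and Q = 210/1285 ≈ 0.163424.
Under the Kimura two-parameter model, d = −½ ln(1 − 2P − Q) − ¼ ln(1 − 2Q).
1 − 2P − Q = 0.505058, giving −½ ln(0.505058) = 0.341541.
1 − 2Q = 0.673152, giving −¼ ln(0.673152) = 0.098946.
d = 0.341541 + 0.098946 = 0.440487.

0.44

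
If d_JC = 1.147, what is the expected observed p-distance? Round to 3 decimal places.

p = (3/4)(1 − e^(−4d/3)) = 0.75 × (1 − e^(-1.529333)) = 0.75 × (1 − 0.216680) = 0.587490.

0.587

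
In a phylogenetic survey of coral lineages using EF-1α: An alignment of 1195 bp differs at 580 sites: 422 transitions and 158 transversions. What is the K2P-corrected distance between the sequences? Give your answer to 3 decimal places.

0.988

P = 422/1195 ≈ 0.353138 and Q = 158/1195 ≈ 0.132218.
Under the Kimura two-parameter model, d = −½ ln(1 − 2P − Q) − ¼ ln(1 − 2Q).
1 − 2P − Q = 0.161506, giving −½ ln(0.161506) = 0.911606.
1 − 2Q = 0.735564, giving −¼ ln(0.735564) = 0.076779.
d = 0.911606 + 0.076779 = 0.988385.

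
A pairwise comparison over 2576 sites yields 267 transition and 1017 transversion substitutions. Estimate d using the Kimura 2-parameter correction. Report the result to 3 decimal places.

P = 267/2576 ≈ 0.103649 and Q = 1017/2576 ≈ 0.394798.
Under the Kimura two-parameter model, d = −½ ln(1 − 2P − Q) − ¼ ln(1 − 2Q).
1 − 2P − Q = 0.397904, giving −½ ln(0.397904) = 0.460772.
1 − 2Q = 0.210404, giving −¼ ln(0.210404) = 0.389681.
d = 0.460772 + 0.389681 = 0.850453.

0.850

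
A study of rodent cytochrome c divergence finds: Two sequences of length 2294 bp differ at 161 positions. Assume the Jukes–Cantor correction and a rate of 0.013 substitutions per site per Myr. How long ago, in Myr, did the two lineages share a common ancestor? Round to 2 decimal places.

p = 161/2294 ≈ 0.070183.
d = −(3/4) ln(1 − 4p/3) = −0.75 ln(1 − 0.093577) = −0.75 ln(0.906423)
  = −0.75 × (-0.098249) = 0.073687 substitutions/site.
Under a molecular clock d = 2μt, so t = d/(2μ) = 0.073687 / (2 × 0.013) = 2.83 Myr.

2.83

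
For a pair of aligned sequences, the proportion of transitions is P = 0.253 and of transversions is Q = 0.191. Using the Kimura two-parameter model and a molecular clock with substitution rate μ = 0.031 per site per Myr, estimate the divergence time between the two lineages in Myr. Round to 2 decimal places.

11.57

Under the Kimura two-parameter model, d = −½ ln(1 − 2P − Q) − ¼ ln(1 − 2Q).
1 − 2P − Q = 0.303, giving −½ ln(0.303) = 0.597011.
1 − 2Q = 0.618, giving −¼ ln(0.618) = 0.120317.
d = 0.597011 + 0.120317 = 0.717328.
Under a molecular clock d = 2μt, so t = d/(2μ) = 0.717328 / (2 × 0.031) = 11.57 Myr.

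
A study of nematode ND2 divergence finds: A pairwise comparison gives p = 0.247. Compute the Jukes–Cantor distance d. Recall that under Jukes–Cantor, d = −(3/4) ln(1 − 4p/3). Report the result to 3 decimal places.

0.300

d = −(3/4) ln(1 − 4p/3) = −0.75 ln(1 − 0.329333) = −0.75 ln(0.670667)
  = −0.75 × (-0.399483) = 0.299612 substitutions/site.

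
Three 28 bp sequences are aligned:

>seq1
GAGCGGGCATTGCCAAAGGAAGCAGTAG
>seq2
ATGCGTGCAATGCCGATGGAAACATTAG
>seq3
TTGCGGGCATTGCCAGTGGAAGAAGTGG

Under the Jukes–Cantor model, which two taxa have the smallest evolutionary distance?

seq1 and seq3

seq1–seq2: 8/28 differ, p = 0.286, d = 0.360.
seq1–seq3: 6/28 differ, p = 0.214, d = 0.252.
seq2–seq3: 9/28 differ, p = 0.321, d = 0.420.
The smallest distance is between seq1 and seq3.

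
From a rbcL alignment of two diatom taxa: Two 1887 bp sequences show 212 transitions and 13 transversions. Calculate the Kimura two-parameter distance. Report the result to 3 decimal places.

0.135

P = 212/1887 ≈ 0.112348 and Q = 13/1887 ≈ 0.006889.
Under the Kimura two-parameter model, d = −½ ln(1 − 2P − Q) − ¼ ln(1 − 2Q).
1 − 2P − Q = 0.768415, giving −½ ln(0.768415) = 0.131713.
1 − 2Q = 0.986222, giving −¼ ln(0.986222) = 0.003468.
d = 0.131713 + 0.003468 = 0.135181.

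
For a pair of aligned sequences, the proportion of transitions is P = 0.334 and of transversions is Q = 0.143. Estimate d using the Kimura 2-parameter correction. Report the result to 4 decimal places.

0.9172

Under the Kimura two-parameter model, d = −½ ln(1 − 2P − Q) − ¼ ln(1 − 2Q).
1 − 2P − Q = 0.189, giving −½ ln(0.189) = 0.833004.
1 − 2Q = 0.714, giving −¼ ln(0.714) = 0.084218.
d = 0.833004 + 0.084218 = 0.917222.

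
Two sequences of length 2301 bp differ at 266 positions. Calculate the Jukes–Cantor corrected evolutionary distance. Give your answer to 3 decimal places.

0.126

p = 266/2301 ≈ 0.115602.
d = −(3/4) ln(1 − 4p/3) = −0.75 ln(1 − 0.154136) = −0.75 ln(0.845864)
  = −0.75 × (-0.167397) = 0.125548 substitutions/site.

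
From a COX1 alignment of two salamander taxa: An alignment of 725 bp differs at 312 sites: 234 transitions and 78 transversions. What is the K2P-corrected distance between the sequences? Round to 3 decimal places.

P = 234/725 ≈ 0.322759 and Q = 78/725 ≈ 0.107586.
Under the Kimura two-parameter model, d = −½ ln(1 − 2P − Q) − ¼ ln(1 − 2Q).
1 − 2P − Q = 0.246896, giving −½ ln(0.246896) = 0.699394.
1 − 2Q = 0.784828, giving −¼ ln(0.784828) = 0.060573.
d = 0.699394 + 0.060573 = 0.759967.

0.760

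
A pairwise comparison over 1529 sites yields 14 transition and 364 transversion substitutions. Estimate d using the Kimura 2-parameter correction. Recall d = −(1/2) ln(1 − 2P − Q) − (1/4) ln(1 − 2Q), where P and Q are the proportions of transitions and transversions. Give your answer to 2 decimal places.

P = 14/1529 ≈ 0.009156 and Q = 364/1529 ≈ 0.238064.
Under the Kimura two-parameter model, d = −½ ln(1 − 2P − Q) − ¼ ln(1 − 2Q).
1 − 2P − Q = 0.743624, giving −½ ln(0.743624) = 0.148110.
1 − 2Q = 0.523872, giving −¼ ln(0.523872) = 0.161627.
d = 0.148110 + 0.161627 = 0.309737.

0.31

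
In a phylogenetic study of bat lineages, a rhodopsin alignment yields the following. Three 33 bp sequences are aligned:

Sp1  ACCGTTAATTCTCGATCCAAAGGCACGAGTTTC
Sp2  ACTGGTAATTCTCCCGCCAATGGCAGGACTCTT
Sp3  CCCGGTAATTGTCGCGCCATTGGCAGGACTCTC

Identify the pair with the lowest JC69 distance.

Sp2 and Sp3

Sp1–Sp2: 10/33 differ, p = 0.303, d = 0.388.
Sp1–Sp3: 10/33 differ, p = 0.303, d = 0.388.
Sp2–Sp3: 6/33 differ, p = 0.182, d = 0.208.
The smallest distance is between Sp2 and Sp3.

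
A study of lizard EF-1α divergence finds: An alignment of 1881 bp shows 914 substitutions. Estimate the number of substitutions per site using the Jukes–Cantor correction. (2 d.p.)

p = 914/1881 ≈ 0.485912.
d = −(3/4) ln(1 − 4p/3) = −0.75 ln(1 − 0.647883) = −0.75 ln(0.352117)
  = −0.75 × (-1.043792) = 0.782844 substitutions/site.

0.78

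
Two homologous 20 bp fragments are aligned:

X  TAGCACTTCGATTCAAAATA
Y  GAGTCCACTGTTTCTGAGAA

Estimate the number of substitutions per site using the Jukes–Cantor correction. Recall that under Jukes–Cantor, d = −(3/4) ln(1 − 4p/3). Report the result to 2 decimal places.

0.99

The sequences differ at 11 of 20 sites, so p = 11/20 = 0.55.
d = −(3/4) ln(1 − 4p/3) = −0.75 ln(1 − 0.733333) = −0.75 ln(0.266667)
  = −0.75 × (-1.321755) = 0.991316 substitutions/site.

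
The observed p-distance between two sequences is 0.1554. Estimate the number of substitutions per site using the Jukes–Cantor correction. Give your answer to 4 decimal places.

0.1741

d = −(3/4) ln(1 − 4p/3) = −0.75 ln(1 − 0.2072) = −0.75 ln(0.7928)
  = −0.75 × (-0.232184) = 0.174138 substitutions/site.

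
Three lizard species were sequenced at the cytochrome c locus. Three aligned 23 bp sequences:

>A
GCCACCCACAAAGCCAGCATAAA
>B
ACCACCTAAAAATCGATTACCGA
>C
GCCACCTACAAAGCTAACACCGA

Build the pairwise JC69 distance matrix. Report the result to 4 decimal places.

A–B: 10/23 sites differ → p ≈ 0.434783, d = −0.75 ln(1 − 0.579711) = 0.650110 ≈ 0.6501.
A–C: 6/23 sites differ → p ≈ 0.26087, d = −0.75 ln(1 − 0.347827) = 0.320584 ≈ 0.3206.
B–C: 6/23 sites differ → p ≈ 0.26087, d = −0.75 ln(1 − 0.347827) = 0.320584 ≈ 0.3206.

d(A,B) = 0.6501, d(A,C) = 0.3206, d(B,C) = 0.3206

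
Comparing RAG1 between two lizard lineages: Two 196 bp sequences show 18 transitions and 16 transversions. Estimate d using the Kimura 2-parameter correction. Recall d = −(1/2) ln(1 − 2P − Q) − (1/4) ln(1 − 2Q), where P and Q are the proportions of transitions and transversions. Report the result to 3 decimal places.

0.199

P = 18/196 ≈ 0.091837 and Q = 16/196 ≈ 0.081633.
Under the Kimura two-parameter model, d = −½ ln(1 − 2P − Q) − ¼ ln(1 − 2Q).
1 − 2P − Q = 0.734693, giving −½ ln(0.734693) = 0.154151.
1 − 2Q = 0.836734, giving −¼ ln(0.836734) = 0.044562.
d = 0.154151 + 0.044562 = 0.198713.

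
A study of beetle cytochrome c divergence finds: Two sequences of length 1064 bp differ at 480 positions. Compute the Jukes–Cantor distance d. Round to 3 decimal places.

p = 480/1064 ≈ 0.451128.
d = −(3/4) ln(1 − 4p/3) = −0.75 ln(1 − 0.601504) = −0.75 ln(0.398496)
  = −0.75 × (-0.920058) = 0.690044 substitutions/site.

0.690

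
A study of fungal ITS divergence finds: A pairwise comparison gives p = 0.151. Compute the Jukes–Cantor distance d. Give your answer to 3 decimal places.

0.169

d = −(3/4) ln(1 − 4p/3) = −0.75 ln(1 − 0.201333) = −0.75 ln(0.798667)
  = −0.75 × (-0.224811) = 0.168608 substitutions/site.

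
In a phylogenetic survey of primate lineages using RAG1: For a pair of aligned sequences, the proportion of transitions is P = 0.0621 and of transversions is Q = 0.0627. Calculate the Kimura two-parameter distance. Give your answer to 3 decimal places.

Under the Kimura two-parameter model, d = −½ ln(1 − 2P − Q) − ¼ ln(1 − 2Q).
1 − 2P − Q = 0.8131, giving −½ ln(0.8131) = 0.103451.
1 − 2Q = 0.8746, giving −¼ ln(0.8746) = 0.033497.
d = 0.103451 + 0.033497 = 0.136948.

0.137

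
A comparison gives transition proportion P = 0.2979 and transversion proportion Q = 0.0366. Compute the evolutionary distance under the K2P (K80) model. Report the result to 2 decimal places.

0.52

Under the Kimura two-parameter model, d = −½ ln(1 − 2P − Q) − ¼ ln(1 − 2Q).
1 − 2P − Q = 0.3676, giving −½ ln(0.3676) = 0.500380.
1 − 2Q = 0.9268, giving −¼ ln(0.9268) = 0.019004.
d = 0.500380 + 0.019004 = 0.519384.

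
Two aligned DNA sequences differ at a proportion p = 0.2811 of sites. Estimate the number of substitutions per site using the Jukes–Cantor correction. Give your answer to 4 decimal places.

0.3523

d = −(3/4) ln(1 − 4p/3) = −0.75 ln(1 − 0.3748) = −0.75 ln(0.6252)
  = −0.75 × (-0.469684) = 0.352263 substitutions/site.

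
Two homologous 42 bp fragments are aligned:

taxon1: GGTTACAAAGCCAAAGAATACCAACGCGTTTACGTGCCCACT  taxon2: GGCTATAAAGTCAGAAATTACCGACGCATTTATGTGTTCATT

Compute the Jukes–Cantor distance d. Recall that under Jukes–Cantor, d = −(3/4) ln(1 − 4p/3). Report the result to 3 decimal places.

0.360

The sequences differ at 12 of 42 sites, so p = 12/42 ≈ 0.285714.
d = −(3/4) ln(1 − 4p/3) = −0.75 ln(1 − 0.380952) = −0.75 ln(0.619048)
  = −0.75 × (-0.479572) = 0.359679 substitutions/site.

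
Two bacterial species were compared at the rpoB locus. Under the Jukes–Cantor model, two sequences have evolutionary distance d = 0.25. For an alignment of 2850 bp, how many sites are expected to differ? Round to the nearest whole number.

Invert JC69: p = (3/4)(1 − e^(−4d/3)) = 0.75 × (1 − e^(-0.333333)) = 0.75 × (1 − 0.716532) = 0.212601.
Expected differing sites = pL ≈ 0.212601 × 2850 = 605.91285 ≈ 606.

606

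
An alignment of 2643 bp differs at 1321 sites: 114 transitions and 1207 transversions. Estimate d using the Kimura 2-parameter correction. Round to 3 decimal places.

1.003

P = 114/2643 ≈ 0.043133 and Q = 1207/2643 ≈ 0.456678.
Under the Kimura two-parameter model, d = −½ ln(1 − 2P − Q) − ¼ ln(1 − 2Q).
1 − 2P − Q = 0.457056, giving −½ ln(0.457056) = 0.391475.
1 − 2Q = 0.086644, giving −¼ ln(0.086644) = 0.611487.
d = 0.391475 + 0.611487 = 1.002962.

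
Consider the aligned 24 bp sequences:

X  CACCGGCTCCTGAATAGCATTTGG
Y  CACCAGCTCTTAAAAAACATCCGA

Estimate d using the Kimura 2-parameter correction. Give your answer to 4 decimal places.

Of 24 sites, 7 differences are transitions and 1 are transversions, so P = 7/24 ≈ 0.291667 and Q = 1/24 ≈ 0.041667.
Under the Kimura two-parameter model, d = −½ ln(1 − 2P − Q) − ¼ ln(1 − 2Q).
1 − 2P − Q = 0.374999, giving −½ ln(0.374999) = 0.490416.
1 − 2Q = 0.916666, giving −¼ ln(0.916666) = 0.021753.
d = 0.490416 + 0.021753 = 0.512169.

0.5122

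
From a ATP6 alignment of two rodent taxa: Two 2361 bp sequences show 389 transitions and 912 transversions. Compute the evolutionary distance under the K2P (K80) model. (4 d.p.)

0.9992

P = 389/2361 ≈ 0.164761 and Q = 912/2361 ≈ 0.386277.
Under the Kimura two-parameter model, d = −½ ln(1 − 2P − Q) − ¼ ln(1 − 2Q).
1 − 2P − Q = 0.284201, giving −½ ln(0.284201) = 0.629037.
1 − 2Q = 0.227446, giving −¼ ln(0.227446) = 0.370211.
d = 0.629037 + 0.370211 = 0.999248.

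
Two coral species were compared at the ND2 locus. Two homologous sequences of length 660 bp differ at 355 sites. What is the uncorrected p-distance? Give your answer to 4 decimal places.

p = 355/660 = 0.537878… ≈ 0.5379 (to 4 d.p.).

0.5379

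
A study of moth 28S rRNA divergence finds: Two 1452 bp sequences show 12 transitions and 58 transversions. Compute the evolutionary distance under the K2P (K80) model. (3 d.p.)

P = 12/1452 ≈ 0.008264 and Q = 58/1452 ≈ 0.039945.
Under the Kimura two-parameter model, d = −½ ln(1 − 2P − Q) − ¼ ln(1 − 2Q).
1 − 2P − Q = 0.943527, giving −½ ln(0.943527) = 0.029065.
1 − 2Q = 0.92011, giving −¼ ln(0.92011) = 0.020816.
d = 0.029065 + 0.020816 = 0.049881.

0.050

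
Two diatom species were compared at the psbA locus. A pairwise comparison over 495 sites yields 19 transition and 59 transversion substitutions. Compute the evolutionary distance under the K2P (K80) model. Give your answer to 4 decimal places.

0.1771

P = 19/495 ≈ 0.038384 and Q = 59/495 ≈ 0.119192.
Under the Kimura two-parameter model, d = −½ ln(1 − 2P − Q) − ¼ ln(1 − 2Q).
1 − 2P − Q = 0.80404, giving −½ ln(0.80404) = 0.109053.
1 − 2Q = 0.761616, giving −¼ ln(0.761616) = 0.068078.
d = 0.109053 + 0.068078 = 0.177131.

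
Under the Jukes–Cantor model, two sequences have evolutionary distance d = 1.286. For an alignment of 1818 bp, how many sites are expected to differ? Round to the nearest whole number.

1118

Invert JC69: p = (3/4)(1 − e^(−4d/3)) = 0.75 × (1 − e^(-1.714667)) = 0.75 × (1 − 0.180024) = 0.614982.
Expected differing sites = pL ≈ 0.614982 × 1818 = 1118.037276 ≈ 1118.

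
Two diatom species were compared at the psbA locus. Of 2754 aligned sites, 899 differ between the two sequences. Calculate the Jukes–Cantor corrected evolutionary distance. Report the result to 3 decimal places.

p = 899/2754 ≈ 0.326434.
d = −(3/4) ln(1 − 4p/3) = −0.75 ln(1 − 0.435245) = −0.75 ln(0.564755)
  = −0.75 × (-0.571363) = 0.428522 substitutions/site.

0.429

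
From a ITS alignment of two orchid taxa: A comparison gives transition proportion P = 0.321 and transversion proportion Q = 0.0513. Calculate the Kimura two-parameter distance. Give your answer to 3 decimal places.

Under the Kimura two-parameter model, d = −½ ln(1 − 2P − Q) − ¼ ln(1 − 2Q).
1 − 2P − Q = 0.3067, giving −½ ln(0.3067) = 0.590943.
1 − 2Q = 0.8974, giving −¼ ln(0.8974) = 0.027063.
d = 0.590943 + 0.027063 = 0.618006.

0.618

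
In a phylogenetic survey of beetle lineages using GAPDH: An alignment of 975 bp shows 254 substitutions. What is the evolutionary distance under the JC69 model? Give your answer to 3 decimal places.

p = 254/975 ≈ 0.260513.
d = −(3/4) ln(1 − 4p/3) = −0.75 ln(1 − 0.347351) = −0.75 ln(0.652649)
  = −0.75 × (-0.426716) = 0.320037 substitutions/site.

0.320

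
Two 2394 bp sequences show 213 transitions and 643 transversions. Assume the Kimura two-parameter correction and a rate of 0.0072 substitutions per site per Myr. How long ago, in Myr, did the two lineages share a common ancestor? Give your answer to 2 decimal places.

33.92

P = 213/2394 ≈ 0.088972 and Q = 643/2394 ≈ 0.268588.
Under the Kimura two-parameter model, d = −½ ln(1 − 2P − Q) − ¼ ln(1 − 2Q).
1 − 2P − Q = 0.553468, giving −½ ln(0.553468) = 0.295776.
1 − 2Q = 0.462824, giving −¼ ln(0.462824) = 0.192602.
d = 0.295776 + 0.192602 = 0.488378.
Under a molecular clock d = 2μt, so t = d/(2μ) = 0.488378 / (2 × 0.0072) = 33.92 Myr.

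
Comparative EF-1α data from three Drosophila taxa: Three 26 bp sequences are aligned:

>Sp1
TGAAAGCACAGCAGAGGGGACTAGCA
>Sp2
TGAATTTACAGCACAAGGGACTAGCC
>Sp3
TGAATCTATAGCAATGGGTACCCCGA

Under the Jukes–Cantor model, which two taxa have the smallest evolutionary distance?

Sp1 and Sp2

Sp1–Sp2: 6/26 differ, p = 0.231, d = 0.276.
Sp1–Sp3: 11/26 differ, p = 0.423, d = 0.623.
Sp2–Sp3: 11/26 differ, p = 0.423, d = 0.623.
The smallest distance is between Sp1 and Sp2.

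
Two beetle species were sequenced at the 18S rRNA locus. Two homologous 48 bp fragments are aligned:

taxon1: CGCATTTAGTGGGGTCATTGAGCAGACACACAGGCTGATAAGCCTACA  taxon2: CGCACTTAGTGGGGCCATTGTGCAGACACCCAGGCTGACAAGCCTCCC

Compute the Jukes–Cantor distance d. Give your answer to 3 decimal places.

0.162

The sequences differ at 7 of 48 sites (5, 15, 21, 30, 39, 46, 48), so p = 7/48 ≈ 0.145833.
d = −(3/4) ln(1 − 4p/3) = −0.75 ln(1 − 0.194444) = −0.75 ln(0.805556)
  = −0.75 × (-0.216223) = 0.162167 substitutions/site.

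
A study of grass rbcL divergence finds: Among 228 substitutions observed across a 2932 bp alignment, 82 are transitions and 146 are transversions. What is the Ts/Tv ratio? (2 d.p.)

R = 82/146 = 0.561643… ≈ 0.56 (to 2 d.p.).

0.56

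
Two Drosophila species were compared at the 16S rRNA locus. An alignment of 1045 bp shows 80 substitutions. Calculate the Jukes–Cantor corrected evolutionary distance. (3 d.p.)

p = 80/1045 ≈ 0.076555.
d = −(3/4) ln(1 − 4p/3) = −0.75 ln(1 − 0.102073) = −0.75 ln(0.897927)
  = −0.75 × (-0.107667) = 0.080750 substitutions/site.

0.081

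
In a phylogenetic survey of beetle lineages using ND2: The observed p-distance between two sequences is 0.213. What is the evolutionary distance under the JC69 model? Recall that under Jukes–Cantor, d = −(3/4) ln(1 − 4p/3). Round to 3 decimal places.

d = −(3/4) ln(1 − 4p/3) = −0.75 ln(1 − 0.284) = −0.75 ln(0.716)
  = −0.75 × (-0.334075) = 0.250556 substitutions/site.

0.251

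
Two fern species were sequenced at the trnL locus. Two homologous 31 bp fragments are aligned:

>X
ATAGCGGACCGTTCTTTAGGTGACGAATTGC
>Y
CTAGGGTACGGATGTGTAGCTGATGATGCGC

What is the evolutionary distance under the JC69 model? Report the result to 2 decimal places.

The sequences differ at 12 of 31 sites, so p = 12/31 ≈ 0.387097.
d = −(3/4) ln(1 − 4p/3) = −0.75 ln(1 − 0.516129) = −0.75 ln(0.483871)
  = −0.75 × (-0.725937) = 0.544453 substitutions/site.

0.54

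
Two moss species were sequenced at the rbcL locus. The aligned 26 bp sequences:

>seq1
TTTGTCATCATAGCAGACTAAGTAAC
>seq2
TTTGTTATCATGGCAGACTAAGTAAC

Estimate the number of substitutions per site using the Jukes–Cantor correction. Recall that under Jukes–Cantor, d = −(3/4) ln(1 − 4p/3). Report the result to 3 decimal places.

The sequences differ at 2 of 26 sites (6, 12), so p = 2/26 ≈ 0.076923.
d = −(3/4) ln(1 − 4p/3) = −0.75 ln(1 − 0.102564) = −0.75 ln(0.897436)
  = −0.75 × (-0.108213) = 0.081160 substitutions/site.

0.081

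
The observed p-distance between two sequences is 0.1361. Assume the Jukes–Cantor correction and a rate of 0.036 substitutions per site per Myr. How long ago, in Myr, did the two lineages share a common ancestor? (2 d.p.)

d = −(3/4) ln(1 − 4p/3) = −0.75 ln(1 − 0.181467) = −0.75 ln(0.818533)
  = −0.75 × (-0.200242) = 0.150182 substitutions/site.
Under a molecular clock d = 2μt, so t = d/(2μ) = 0.150182 / (2 × 0.036) = 2.09 Myr.

2.09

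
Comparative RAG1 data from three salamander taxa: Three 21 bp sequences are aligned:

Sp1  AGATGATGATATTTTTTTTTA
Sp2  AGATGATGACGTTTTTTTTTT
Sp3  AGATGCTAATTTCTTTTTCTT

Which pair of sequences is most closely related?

Sp1 and Sp2

Sp1–Sp2: 3/21 differ, p = 0.143, d = 0.158.
Sp1–Sp3: 6/21 differ, p = 0.286, d = 0.360.
Sp2–Sp3: 6/21 differ, p = 0.286, d = 0.360.
The smallest distance is between Sp1 and Sp2.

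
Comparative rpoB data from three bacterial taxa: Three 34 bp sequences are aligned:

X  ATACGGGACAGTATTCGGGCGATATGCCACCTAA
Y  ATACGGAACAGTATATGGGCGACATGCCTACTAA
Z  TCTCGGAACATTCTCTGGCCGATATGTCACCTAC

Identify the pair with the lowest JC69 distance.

X–Y: 6/34 differ, p = 0.176, d = 0.201.
X–Z: 11/34 differ, p = 0.324, d = 0.423.
Y–Z: 12/34 differ, p = 0.353, d = 0.477.
The smallest distance is between X and Y.

X and Y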